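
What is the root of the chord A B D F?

A, B, D, F are the tones of a B half-diminished seventh chord (B–D–F–A), making B the root.

B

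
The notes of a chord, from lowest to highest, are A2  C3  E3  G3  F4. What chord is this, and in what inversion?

The pitch classes A, C, E, G, F arrange in thirds as F–A–C–E–G: an F major ninth chord.
A is the third of F major ninth; third in the bass means first inversion.

F major ninth, first inversion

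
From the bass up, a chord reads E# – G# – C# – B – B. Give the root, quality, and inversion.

The distinct note names are E#, G#, C#, B. Stacked in thirds they read C#–E#–G#–B, which is a dominant seventh chord on C#.
With the third (E#) in the bass, the chord is in first inversion (figured bass 6/5).

C# dominant seventh, first inversion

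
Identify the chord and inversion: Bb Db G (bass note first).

The pitch classes Bb, Db, G arrange in thirds as G–Bb–Db: a G diminished triad.
The lowest note is Bb, the third of the chord, so this is first inversion (figured bass 6).

G diminished, first inversion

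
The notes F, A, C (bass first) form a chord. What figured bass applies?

The notes F, A, C stack in thirds as F–A–C — an F major triad. The bass F is the root, so this is root position: figured 5/3.

5/3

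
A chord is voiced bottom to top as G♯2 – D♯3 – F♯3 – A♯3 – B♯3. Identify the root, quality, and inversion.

The pitch classes G#, D#, F#, A#, B# arrange in thirds as G#–B#–D#–F#–A#: a G# dominant ninth chord.
With the root (G#) in the bass, the chord is in root position.

G# dominant ninth, root position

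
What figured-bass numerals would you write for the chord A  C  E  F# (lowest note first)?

The notes A, C, E, F# stack in thirds as F#–A–C–E — an F# half-diminished seventh chord. The bass A is the third, so this is first inversion: figured 6/5.

6/5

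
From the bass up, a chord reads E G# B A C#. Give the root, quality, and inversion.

The distinct note names are E, G#, B, A, C#. Stacked in thirds they read A–C#–E–G#–B, which is a major ninth chord on A.
With the fifth (E) in the bass, the chord is in second inversion.

A major ninth, second inversion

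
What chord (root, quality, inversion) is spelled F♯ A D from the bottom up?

D major, first inversion

Reducing to letter names: F#, A, D. These stack in thirds as D–F#–A — a D major triad.
F# is the third of D major; third in the bass means first inversion (figured bass 6).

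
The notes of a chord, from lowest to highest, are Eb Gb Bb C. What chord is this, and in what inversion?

C half-diminished seventh, first inversion

The pitch classes Eb, Gb, Bb, C arrange in thirds as C–Eb–Gb–Bb: a C half-diminished seventh chord.
Eb is the third of C half-diminished seventh; third in the bass means first inversion (figured bass 6/5).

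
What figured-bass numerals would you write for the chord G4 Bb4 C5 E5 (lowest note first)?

4/3

The notes G, Bb, C, E stack in thirds as C–E–G–Bb — a C dominant seventh chord. The bass G is the fifth, so this is second inversion: figured 4/3.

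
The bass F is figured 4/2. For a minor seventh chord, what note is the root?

G

The figures 4/2 mean the seventh of the chord is in the bass. If F is the seventh of a minor seventh chord, the root is G (chord tones G–Bb–D–F).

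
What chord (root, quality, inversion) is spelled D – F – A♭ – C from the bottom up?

The distinct note names are D, F, Ab, C. Stacked in thirds they read D–F–Ab–C, which is a half-diminished seventh chord on D.
The lowest note is D, the root of the chord, so this is root position (figured bass 7).

D half-diminished seventh, root position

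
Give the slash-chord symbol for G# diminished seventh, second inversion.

Second inversion of G# diminished seventh has the fifth (D) in the bass. As a slash chord: G#dim7/D.

G#dim7/D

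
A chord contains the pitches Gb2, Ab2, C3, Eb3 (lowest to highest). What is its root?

Ab

Reordering Gb, Ab, C, Eb into stacked thirds gives Ab–C–Eb–Gb; the bottom of that stack, Ab, is the root.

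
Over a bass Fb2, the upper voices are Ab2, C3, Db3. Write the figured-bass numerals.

6/5

The notes Fb, Ab, C, Db stack in thirds as Db–Fb–Ab–C — a Db minor-major seventh chord. The bass Fb is the third, so this is first inversion: figured 6/5.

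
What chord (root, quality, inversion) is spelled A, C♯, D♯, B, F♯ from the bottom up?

Reducing to letter names: A, C#, D#, B, F#. These stack in thirds as B–D#–F#–A–C# — a B dominant ninth chord.
With the seventh (A) in the bass, the chord is in third inversion.

B dominant ninth, third inversion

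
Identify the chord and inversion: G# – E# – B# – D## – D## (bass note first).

The distinct note names are G#, E#, B#, D##. Stacked in thirds they read E#–G#–B#–D##, which is a minor-major seventh chord on E#.
The lowest note is G#, the third of the chord, so this is first inversion (figured bass 6/5).

E# minor-major seventh, first inversion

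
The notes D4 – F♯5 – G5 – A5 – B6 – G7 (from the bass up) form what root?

D, F#, G, A, B are the tones of a G major ninth chord (G–B–D–F#–A), making G the root.

G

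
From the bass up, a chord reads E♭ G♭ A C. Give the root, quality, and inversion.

Reducing to letter names: Eb, Gb, A, C. These stack in thirds as A–C–Eb–Gb — an A diminished seventh chord.
With the fifth (Eb) in the bass, the chord is in second inversion (figured bass 4/3).

A diminished seventh, second inversion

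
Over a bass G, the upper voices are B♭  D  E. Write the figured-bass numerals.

6/5

The notes G, Bb, D, E stack in thirds as E–G–Bb–D — an E half-diminished seventh chord. The bass G is the third, so this is first inversion: figured 6/5.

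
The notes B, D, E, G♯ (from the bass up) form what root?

E

Reordering B, D, E, G# into stacked thirds gives E–G#–B–D; the bottom of that stack, E, is the root.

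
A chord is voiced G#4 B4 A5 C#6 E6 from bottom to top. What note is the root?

The distinct letter names are G#, B, A, C#, E. Arranged as a stack of thirds they read A–C#–E–G#–B, so A is the root (an A major ninth chord).

A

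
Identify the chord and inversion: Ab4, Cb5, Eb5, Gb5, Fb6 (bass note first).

Fb major ninth, first inversion

The distinct note names are Ab, Cb, Eb, Gb, Fb. Stacked in thirds they read Fb–Ab–Cb–Eb–Gb, which is a major ninth chord on Fb.
With the third (Ab) in the bass, the chord is in first inversion.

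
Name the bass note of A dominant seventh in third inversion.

G

The seventh of A dominant seventh (A–C#–E–G) is G; that is the bass in third inversion.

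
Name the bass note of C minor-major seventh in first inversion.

The third of C minor-major seventh (C–Eb–G–B) is Eb; that is the bass in first inversion.

Eb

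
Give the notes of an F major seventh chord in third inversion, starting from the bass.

The chord tones are F–A–C–E. With the seventh (E) lowest for third inversion: E, F, A, C.

E, F, A, C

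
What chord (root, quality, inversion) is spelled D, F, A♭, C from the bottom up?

D half-diminished seventh, root position

The pitch classes D, F, Ab, C arrange in thirds as D–F–Ab–C: a D half-diminished seventh chord.
The lowest note is D, the root of the chord, so this is root position (figured bass 7).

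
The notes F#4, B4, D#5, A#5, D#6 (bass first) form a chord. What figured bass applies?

The notes F#, B, D#, A# stack in thirds as B–D#–F#–A# — a B major seventh chord. The bass F# is the fifth, so this is second inversion: figured 4/3.

4/3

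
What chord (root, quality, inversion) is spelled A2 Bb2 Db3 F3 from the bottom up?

Bb minor-major seventh, third inversion

The distinct note names are A, Bb, Db, F. Stacked in thirds they read Bb–Db–F–A, which is a minor-major seventh chord on Bb.
The lowest note is A, the seventh of the chord, so this is third inversion (figured bass 4/2).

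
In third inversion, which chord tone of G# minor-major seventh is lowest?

F##

In third inversion the seventh is lowest. For G# minor-major seventh (G#–B–D#–F##) that is F##.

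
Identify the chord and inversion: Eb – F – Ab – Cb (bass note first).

F half-diminished seventh, third inversion

The pitch classes Eb, F, Ab, Cb arrange in thirds as F–Ab–Cb–Eb: an F half-diminished seventh chord.
Eb is the seventh of F half-diminished seventh; seventh in the bass means third inversion (figured bass 4/2).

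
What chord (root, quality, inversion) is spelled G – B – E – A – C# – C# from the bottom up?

Reducing to letter names: G, B, E, A, C#. These stack in thirds as A–C#–E–G–B — an A dominant ninth chord.
The lowest note is G, the seventh of the chord, so this is third inversion.

A dominant ninth, third inversion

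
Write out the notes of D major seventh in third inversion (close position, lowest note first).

C#, D, F#, A

D major seventh is D–F#–A–C#. Third inversion puts the seventh (C#) in the bass, with the remaining tones above: C#, D, F#, A.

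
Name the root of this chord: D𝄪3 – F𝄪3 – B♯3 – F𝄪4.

D##, F##, B# are the tones of a B# major triad (B#–D##–F##), making B# the root.

B#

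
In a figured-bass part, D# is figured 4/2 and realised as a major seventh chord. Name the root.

The figures 4/2 mean the seventh of the chord is in the bass. If D# is the seventh of a major seventh chord, the root is E (chord tones E–G#–B–D#).

E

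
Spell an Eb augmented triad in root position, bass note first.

Spelling Eb augmented: Eb–G–B. In root position the root is bass, giving Eb, G, B from the bottom.

Eb, G, B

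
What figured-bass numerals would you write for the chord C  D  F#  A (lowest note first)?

4/2

The notes C, D, F#, A stack in thirds as D–F#–A–C — a D dominant seventh chord. The bass C is the seventh, so this is third inversion: figured 4/2.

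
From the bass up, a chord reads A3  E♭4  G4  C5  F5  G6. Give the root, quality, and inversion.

Reducing to letter names: A, Eb, G, C, F. These stack in thirds as F–A–C–Eb–G — an F dominant ninth chord.
With the third (A) in the bass, the chord is in first inversion.

F dominant ninth, first inversion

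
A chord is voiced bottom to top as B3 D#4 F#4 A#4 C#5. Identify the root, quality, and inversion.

The distinct note names are B, D#, F#, A#, C#. Stacked in thirds they read B–D#–F#–A#–C#, which is a major ninth chord on B.
With the root (B) in the bass, the chord is in root position.

B major ninth, root position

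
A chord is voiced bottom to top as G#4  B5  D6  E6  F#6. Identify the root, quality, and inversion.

E dominant ninth, first inversion

The distinct note names are G#, B, D, E, F#. Stacked in thirds they read E–G#–B–D–F#, which is a dominant ninth chord on E.
The lowest note is G#, the third of the chord, so this is first inversion.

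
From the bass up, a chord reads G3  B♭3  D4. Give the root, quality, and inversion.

G minor, root position

The distinct note names are G, Bb, D. Stacked in thirds they read G–Bb–D, which is a minor triad on G.
With the root (G) in the bass, the chord is in root position (figured bass 5/3).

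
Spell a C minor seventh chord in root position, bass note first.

C minor seventh is C–Eb–G–Bb. Root position puts the root (C) in the bass, with the remaining tones above: C, Eb, G, Bb.

C, Eb, G, Bb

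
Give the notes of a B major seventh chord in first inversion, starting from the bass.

The chord tones are B–D#–F#–A#. With the third (D#) lowest for first inversion: D#, F#, A#, B.

D#, F#, A#, B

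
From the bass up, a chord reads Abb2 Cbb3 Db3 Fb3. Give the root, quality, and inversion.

Db diminished seventh, second inversion

The pitch classes Abb, Cbb, Db, Fb arrange in thirds as Db–Fb–Abb–Cbb: a Db diminished seventh chord.
Abb is the fifth of Db diminished seventh; fifth in the bass means second inversion (figured bass 4/3).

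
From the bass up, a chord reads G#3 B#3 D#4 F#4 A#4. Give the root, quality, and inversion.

G# dominant ninth, root position

The distinct note names are G#, B#, D#, F#, A#. Stacked in thirds they read G#–B#–D#–F#–A#, which is a dominant ninth chord on G#.
The lowest note is G#, the root of the chord, so this is root position.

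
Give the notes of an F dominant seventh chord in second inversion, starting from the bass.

C, Eb, F, A

F dominant seventh is F–A–C–Eb. Second inversion puts the fifth (C) in the bass, with the remaining tones above: C, Eb, F, A.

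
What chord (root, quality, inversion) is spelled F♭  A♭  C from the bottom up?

The distinct note names are Fb, Ab, C. Stacked in thirds they read Fb–Ab–C, which is an augmented triad on Fb.
With the root (Fb) in the bass, the chord is in root position (figured bass 5/3).

Fb augmented, root position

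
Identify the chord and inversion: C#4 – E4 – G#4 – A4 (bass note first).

The pitch classes C#, E, G#, A arrange in thirds as A–C#–E–G#: an A major seventh chord.
C# is the third of A major seventh; third in the bass means first inversion (figured bass 6/5).

A major seventh, first inversion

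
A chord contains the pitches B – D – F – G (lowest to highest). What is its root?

G

Reordering B, D, F, G into stacked thirds gives G–B–D–F; the bottom of that stack, G, is the root.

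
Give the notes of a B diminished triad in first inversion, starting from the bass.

Spelling B diminished: B–D–F. In first inversion the third is bass, giving D, F, B from the bottom.

D, F, B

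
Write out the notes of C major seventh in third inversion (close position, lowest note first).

C major seventh is C–E–G–B. Third inversion puts the seventh (B) in the bass, with the remaining tones above: B, C, E, G.

B, C, E, G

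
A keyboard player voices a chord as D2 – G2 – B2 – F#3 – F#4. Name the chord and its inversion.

G major seventh, second inversion

Reducing to letter names: D, G, B, F#. These stack in thirds as G–B–D–F# — a G major seventh chord.
The lowest note is D, the fifth of the chord, so this is second inversion (figured bass 4/3).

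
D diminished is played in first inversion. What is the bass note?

F

The third of D diminished (D–F–Ab) is F; that is the bass in first inversion.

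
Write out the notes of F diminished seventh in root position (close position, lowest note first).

Spelling F diminished seventh: F–Ab–Cb–Ebb. In root position the root is bass, giving F, Ab, Cb, Ebb from the bottom.

F, Ab, Cb, Ebb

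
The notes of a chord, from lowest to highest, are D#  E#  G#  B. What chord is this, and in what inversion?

E# half-diminished seventh, third inversion

The pitch classes D#, E#, G#, B arrange in thirds as E#–G#–B–D#: an E# half-diminished seventh chord.
The lowest note is D#, the seventh of the chord, so this is third inversion (figured bass 4/2).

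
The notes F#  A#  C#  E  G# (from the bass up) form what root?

F#

The distinct letter names are F#, A#, C#, E, G#. Arranged as a stack of thirds they read F#–A#–C#–E–G#, so F# is the root (an F# dominant ninth chord).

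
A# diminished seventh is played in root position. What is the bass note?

The root of A# diminished seventh (A#–C#–E–G) is A#; that is the bass in root position.

A#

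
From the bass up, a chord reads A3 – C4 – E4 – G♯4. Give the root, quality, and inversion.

A minor-major seventh, root position

Reducing to letter names: A, C, E, G#. These stack in thirds as A–C–E–G# — an A minor-major seventh chord.
The lowest note is A, the root of the chord, so this is root position (figured bass 7).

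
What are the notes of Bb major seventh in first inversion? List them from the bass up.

D, F, A, Bb

The chord tones are Bb–D–F–A. With the third (D) lowest for first inversion: D, F, A, Bb.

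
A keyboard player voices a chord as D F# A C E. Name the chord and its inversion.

D dominant ninth, root position

The distinct note names are D, F#, A, C, E. Stacked in thirds they read D–F#–A–C–E, which is a dominant ninth chord on D.
D is the root of D dominant ninth; root in the bass means root position.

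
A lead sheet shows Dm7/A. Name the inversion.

Dm7/A means D minor seventh with A in the bass. A is the fifth of D minor seventh (D–F–A–C), so this is second inversion.

second inversion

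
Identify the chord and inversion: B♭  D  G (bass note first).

G minor, first inversion

The pitch classes Bb, D, G arrange in thirds as G–Bb–D: a G minor triad.
The lowest note is Bb, the third of the chord, so this is first inversion (figured bass 6).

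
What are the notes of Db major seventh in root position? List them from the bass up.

Db, F, Ab, C

The chord tones are Db–F–Ab–C. With the root (Db) lowest for root position: Db, F, Ab, C.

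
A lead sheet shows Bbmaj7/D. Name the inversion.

Bbmaj7/D means Bb major seventh with D in the bass. D is the third of Bb major seventh (Bb–D–F–A), so this is first inversion.

first inversion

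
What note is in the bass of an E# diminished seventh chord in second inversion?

B

In second inversion the fifth is lowest. For E# diminished seventh (E#–G#–B–D) that is B.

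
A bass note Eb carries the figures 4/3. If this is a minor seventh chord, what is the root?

Ab

The figures 4/3 mean the fifth of the chord is in the bass. If Eb is the fifth of a minor seventh chord, the root is Ab (chord tones Ab–Cb–Eb–Gb).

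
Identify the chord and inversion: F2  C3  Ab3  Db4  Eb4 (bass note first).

The pitch classes F, C, Ab, Db, Eb arrange in thirds as Db–F–Ab–C–Eb: a Db major ninth chord.
The lowest note is F, the third of the chord, so this is first inversion.

Db major ninth, first inversion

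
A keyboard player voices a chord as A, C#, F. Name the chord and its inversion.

F augmented, first inversion

The pitch classes A, C#, F arrange in thirds as F–A–C#: an F augmented triad.
The lowest note is A, the third of the chord, so this is first inversion (figured bass 6).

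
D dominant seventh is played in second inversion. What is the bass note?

The fifth of D dominant seventh (D–F#–A–C) is A; that is the bass in second inversion.

A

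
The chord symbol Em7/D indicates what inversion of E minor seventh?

Em7/D means E minor seventh with D in the bass. D is the seventh of E minor seventh (E–G–B–D), so this is third inversion.

third inversion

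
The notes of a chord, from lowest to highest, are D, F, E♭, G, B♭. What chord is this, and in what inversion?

The pitch classes D, F, Eb, G, Bb arrange in thirds as Eb–G–Bb–D–F: an Eb major ninth chord.
The lowest note is D, the seventh of the chord, so this is third inversion.

Eb major ninth, third inversion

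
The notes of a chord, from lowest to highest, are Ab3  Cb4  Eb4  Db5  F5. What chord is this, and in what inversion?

Db dominant ninth, second inversion

The distinct note names are Ab, Cb, Eb, Db, F. Stacked in thirds they read Db–F–Ab–Cb–Eb, which is a dominant ninth chord on Db.
Ab is the fifth of Db dominant ninth; fifth in the bass means second inversion.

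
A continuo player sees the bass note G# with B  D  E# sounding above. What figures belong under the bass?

The notes G#, B, D, E# stack in thirds as E#–G#–B–D — an E# diminished seventh chord. The bass G# is the third, so this is first inversion: figured 6/5.

6/5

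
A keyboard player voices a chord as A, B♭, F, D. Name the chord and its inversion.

Reducing to letter names: A, Bb, F, D. These stack in thirds as Bb–D–F–A — a Bb major seventh chord.
A is the seventh of Bb major seventh; seventh in the bass means third inversion (figured bass 4/2).

Bb major seventh, third inversion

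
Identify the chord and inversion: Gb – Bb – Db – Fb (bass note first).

Gb dominant seventh, root position

The distinct note names are Gb, Bb, Db, Fb. Stacked in thirds they read Gb–Bb–Db–Fb, which is a dominant seventh chord on Gb.
With the root (Gb) in the bass, the chord is in root position (figured bass 7).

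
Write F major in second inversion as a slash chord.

F/C

Second inversion of F major has the fifth (C) in the bass. As a slash chord: F/C.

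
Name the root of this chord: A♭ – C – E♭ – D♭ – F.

Ab, C, Eb, Db, F are the tones of a Db major ninth chord (Db–F–Ab–C–Eb), making Db the root.

Db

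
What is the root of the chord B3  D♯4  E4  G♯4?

E

The distinct letter names are B, D#, E, G#. Arranged as a stack of thirds they read E–G#–B–D#, so E is the root (an E major seventh chord).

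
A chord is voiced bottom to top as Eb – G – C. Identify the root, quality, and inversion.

C minor, first inversion

The pitch classes Eb, G, C arrange in thirds as C–Eb–G: a C minor triad.
Eb is the third of C minor; third in the bass means first inversion (figured bass 6).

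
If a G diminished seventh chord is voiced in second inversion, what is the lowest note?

G diminished seventh is G–Bb–Db–Fb. Second inversion places the fifth in the bass: Db.

Db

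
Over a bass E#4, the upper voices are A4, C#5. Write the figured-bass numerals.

6/4

The notes E#, A, C# stack in thirds as A–C#–E# — an A augmented triad. The bass E# is the fifth, so this is second inversion: figured 6/4.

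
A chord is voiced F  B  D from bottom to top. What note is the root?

Reordering F, B, D into stacked thirds gives B–D–F; the bottom of that stack, B, is the root.

B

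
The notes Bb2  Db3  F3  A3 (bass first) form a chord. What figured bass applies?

7

The notes Bb, Db, F, A stack in thirds as Bb–Db–F–A — a Bb minor-major seventh chord. The bass Bb is the root, so this is root position: figured 7.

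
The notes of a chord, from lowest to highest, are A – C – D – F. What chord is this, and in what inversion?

D minor seventh, second inversion

The distinct note names are A, C, D, F. Stacked in thirds they read D–F–A–C, which is a minor seventh chord on D.
The lowest note is A, the fifth of the chord, so this is second inversion (figured bass 4/3).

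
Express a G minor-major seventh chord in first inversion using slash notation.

Gm(maj7)/Bb

First inversion of G minor-major seventh has the third (Bb) in the bass. As a slash chord: Gm(maj7)/Bb.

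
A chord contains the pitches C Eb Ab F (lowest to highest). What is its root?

Reordering C, Eb, Ab, F into stacked thirds gives F–Ab–C–Eb; the bottom of that stack, F, is the root.

F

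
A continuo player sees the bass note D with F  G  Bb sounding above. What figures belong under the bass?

4/3

The notes D, F, G, Bb stack in thirds as G–Bb–D–F — a G minor seventh chord. The bass D is the fifth, so this is second inversion: figured 4/3.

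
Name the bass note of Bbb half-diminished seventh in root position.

Bbb

The root of Bbb half-diminished seventh (Bbb–Dbb–Fbb–Abb) is Bbb; that is the bass in root position.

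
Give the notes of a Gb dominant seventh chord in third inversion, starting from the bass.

The chord tones are Gb–Bb–Db–Fb. With the seventh (Fb) lowest for third inversion: Fb, Gb, Bb, Db.

Fb, Gb, Bb, Db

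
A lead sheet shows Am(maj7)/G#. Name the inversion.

Am(maj7)/G# means A minor-major seventh with G# in the bass. G# is the seventh of A minor-major seventh (A–C–E–G#), so this is third inversion.

third inversion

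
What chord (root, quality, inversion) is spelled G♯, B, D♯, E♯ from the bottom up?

E# half-diminished seventh, first inversion

The pitch classes G#, B, D#, E# arrange in thirds as E#–G#–B–D#: an E# half-diminished seventh chord.
The lowest note is G#, the third of the chord, so this is first inversion (figured bass 6/5).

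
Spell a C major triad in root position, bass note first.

The chord tones are C–E–G. With the root (C) lowest for root position: C, E, G.

C, E, G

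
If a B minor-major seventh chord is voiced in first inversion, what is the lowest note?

B minor-major seventh is B–D–F#–A#. First inversion places the third in the bass: D.

D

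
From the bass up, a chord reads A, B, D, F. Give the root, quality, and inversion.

B half-diminished seventh, third inversion

Reducing to letter names: A, B, D, F. These stack in thirds as B–D–F–A — a B half-diminished seventh chord.
The lowest note is A, the seventh of the chord, so this is third inversion (figured bass 4/2).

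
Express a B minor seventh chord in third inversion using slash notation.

Third inversion of B minor seventh has the seventh (A) in the bass. As a slash chord: Bm7/A.

Bm7/A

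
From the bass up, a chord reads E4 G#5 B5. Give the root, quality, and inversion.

The pitch classes E, G#, B arrange in thirds as E–G#–B: an E major triad.
E is the root of E major; root in the bass means root position (figured bass 5/3).

E major, root position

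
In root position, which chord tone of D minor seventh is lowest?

D minor seventh is D–F–A–C. Root position places the root in the bass: D.

D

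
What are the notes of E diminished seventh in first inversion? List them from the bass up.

G, Bb, Db, E

The chord tones are E–G–Bb–Db. With the third (G) lowest for first inversion: G, Bb, Db, E.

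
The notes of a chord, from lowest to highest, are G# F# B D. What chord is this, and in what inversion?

The distinct note names are G#, F#, B, D. Stacked in thirds they read G#–B–D–F#, which is a half-diminished seventh chord on G#.
G# is the root of G# half-diminished seventh; root in the bass means root position (figured bass 7).

G# half-diminished seventh, root position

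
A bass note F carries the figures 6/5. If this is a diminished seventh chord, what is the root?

The figures 6/5 mean the third of the chord is in the bass. If F is the third of a diminished seventh chord, the root is D (chord tones D–F–Ab–Cb).

D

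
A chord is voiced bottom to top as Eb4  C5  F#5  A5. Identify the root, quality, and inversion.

F# diminished seventh, third inversion

Reducing to letter names: Eb, C, F#, A. These stack in thirds as F#–A–C–Eb — an F# diminished seventh chord.
Eb is the seventh of F# diminished seventh; seventh in the bass means third inversion (figured bass 4/2).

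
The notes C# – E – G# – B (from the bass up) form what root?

The distinct letter names are C#, E, G#, B. Arranged as a stack of thirds they read C#–E–G#–B, so C# is the root (a C# minor seventh chord).

C#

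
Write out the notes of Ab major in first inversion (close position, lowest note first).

Spelling Ab major: Ab–C–Eb. In first inversion the third is bass, giving C, Eb, Ab from the bottom.

C, Eb, Ab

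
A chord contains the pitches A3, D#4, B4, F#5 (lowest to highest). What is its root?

B

The distinct letter names are A, D#, B, F#. Arranged as a stack of thirds they read B–D#–F#–A, so B is the root (a B dominant seventh chord).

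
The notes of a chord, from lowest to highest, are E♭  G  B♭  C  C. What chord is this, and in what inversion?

Reducing to letter names: Eb, G, Bb, C. These stack in thirds as C–Eb–G–Bb — a C minor seventh chord.
With the third (Eb) in the bass, the chord is in first inversion (figured bass 6/5).

C minor seventh, first inversion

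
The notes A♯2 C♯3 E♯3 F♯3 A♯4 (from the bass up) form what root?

F#

A#, C#, E#, F# are the tones of an F# major seventh chord (F#–A#–C#–E#), making F# the root.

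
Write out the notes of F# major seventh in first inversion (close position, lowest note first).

A#, C#, E#, F#

Spelling F# major seventh: F#–A#–C#–E#. In first inversion the third is bass, giving A#, C#, E#, F# from the bottom.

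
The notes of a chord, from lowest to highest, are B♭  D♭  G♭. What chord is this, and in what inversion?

Gb major, first inversion

Reducing to letter names: Bb, Db, Gb. These stack in thirds as Gb–Bb–Db — a Gb major triad.
Bb is the third of Gb major; third in the bass means first inversion (figured bass 6).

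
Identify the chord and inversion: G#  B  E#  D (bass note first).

E# diminished seventh, first inversion

The distinct note names are G#, B, E#, D. Stacked in thirds they read E#–G#–B–D, which is a diminished seventh chord on E#.
The lowest note is G#, the third of the chord, so this is first inversion (figured bass 6/5).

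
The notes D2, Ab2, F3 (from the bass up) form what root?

D

Reordering D, Ab, F into stacked thirds gives D–F–Ab; the bottom of that stack, D, is the root.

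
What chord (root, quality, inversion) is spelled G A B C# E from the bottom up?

A dominant ninth, third inversion

The distinct note names are G, A, B, C#, E. Stacked in thirds they read A–C#–E–G–B, which is a dominant ninth chord on A.
The lowest note is G, the seventh of the chord, so this is third inversion.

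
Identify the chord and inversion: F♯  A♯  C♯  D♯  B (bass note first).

The distinct note names are F#, A#, C#, D#, B. Stacked in thirds they read B–D#–F#–A#–C#, which is a major ninth chord on B.
With the fifth (F#) in the bass, the chord is in second inversion.

B major ninth, second inversion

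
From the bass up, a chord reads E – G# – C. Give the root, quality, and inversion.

C augmented, first inversion

Reducing to letter names: E, G#, C. These stack in thirds as C–E–G# — a C augmented triad.
With the third (E) in the bass, the chord is in first inversion (figured bass 6).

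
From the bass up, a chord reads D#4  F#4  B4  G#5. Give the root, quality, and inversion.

Reducing to letter names: D#, F#, B, G#. These stack in thirds as G#–B–D#–F# — a G# minor seventh chord.
D# is the fifth of G# minor seventh; fifth in the bass means second inversion (figured bass 4/3).

G# minor seventh, second inversion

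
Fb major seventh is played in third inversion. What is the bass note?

Fb major seventh is Fb–Ab–Cb–Eb. Third inversion places the seventh in the bass: Eb.

Eb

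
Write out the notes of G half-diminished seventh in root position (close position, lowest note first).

The chord tones are G–Bb–Db–F. With the root (G) lowest for root position: G, Bb, Db, F.

G, Bb, Db, F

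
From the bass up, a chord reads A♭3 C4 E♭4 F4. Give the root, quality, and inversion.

The distinct note names are Ab, C, Eb, F. Stacked in thirds they read F–Ab–C–Eb, which is a minor seventh chord on F.
Ab is the third of F minor seventh; third in the bass means first inversion (figured bass 6/5).

F minor seventh, first inversion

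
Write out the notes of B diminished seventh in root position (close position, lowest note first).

The chord tones are B–D–F–Ab. With the root (B) lowest for root position: B, D, F, Ab.

B, D, F, Ab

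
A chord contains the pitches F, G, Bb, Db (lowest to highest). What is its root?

F, G, Bb, Db are the tones of a G half-diminished seventh chord (G–Bb–Db–F), making G the root.

G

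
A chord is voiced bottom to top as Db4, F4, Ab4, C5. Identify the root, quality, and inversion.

Db major seventh, root position

The pitch classes Db, F, Ab, C arrange in thirds as Db–F–Ab–C: a Db major seventh chord.
With the root (Db) in the bass, the chord is in root position (figured bass 7).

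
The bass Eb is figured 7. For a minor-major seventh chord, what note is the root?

The figures 7 mean the root of the chord is in the bass. If Eb is the root of a minor-major seventh chord, the root is Eb (chord tones Eb–Gb–Bb–D).

Eb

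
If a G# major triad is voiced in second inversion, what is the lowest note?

In second inversion the fifth is lowest. For G# major (G#–B#–D#) that is D#.

D#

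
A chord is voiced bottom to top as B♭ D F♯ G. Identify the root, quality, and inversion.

G minor-major seventh, first inversion

The pitch classes Bb, D, F#, G arrange in thirds as G–Bb–D–F#: a G minor-major seventh chord.
The lowest note is Bb, the third of the chord, so this is first inversion (figured bass 6/5).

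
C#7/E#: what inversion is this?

C#7/E# means C# dominant seventh with E# in the bass. E# is the third of C# dominant seventh (C#–E#–G#–B), so this is first inversion.

first inversion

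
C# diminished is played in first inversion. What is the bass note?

E

C# diminished is C#–E–G. First inversion places the third in the bass: E.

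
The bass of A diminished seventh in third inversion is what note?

A diminished seventh is A–C–Eb–Gb. Third inversion places the seventh in the bass: Gb.

Gb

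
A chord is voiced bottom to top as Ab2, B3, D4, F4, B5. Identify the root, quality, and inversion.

B diminished seventh, third inversion

The distinct note names are Ab, B, D, F. Stacked in thirds they read B–D–F–Ab, which is a diminished seventh chord on B.
The lowest note is Ab, the seventh of the chord, so this is third inversion (figured bass 4/2).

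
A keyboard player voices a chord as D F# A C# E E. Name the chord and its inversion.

The distinct note names are D, F#, A, C#, E. Stacked in thirds they read D–F#–A–C#–E, which is a major ninth chord on D.
D is the root of D major ninth; root in the bass means root position.

D major ninth, root position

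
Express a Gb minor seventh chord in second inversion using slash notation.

Second inversion of Gb minor seventh has the fifth (Db) in the bass. As a slash chord: Gbm7/Db.

Gbm7/Db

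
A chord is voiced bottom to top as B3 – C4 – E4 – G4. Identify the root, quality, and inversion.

Reducing to letter names: B, C, E, G. These stack in thirds as C–E–G–B — a C major seventh chord.
With the seventh (B) in the bass, the chord is in third inversion (figured bass 4/2).

C major seventh, third inversion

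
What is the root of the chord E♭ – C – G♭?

C

The distinct letter names are Eb, C, Gb. Arranged as a stack of thirds they read C–Eb–Gb, so C is the root (a C diminished triad).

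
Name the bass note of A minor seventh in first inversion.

C

A minor seventh is A–C–E–G. First inversion places the third in the bass: C.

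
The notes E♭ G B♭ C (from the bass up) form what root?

Reordering Eb, G, Bb, C into stacked thirds gives C–Eb–G–Bb; the bottom of that stack, C, is the root.

C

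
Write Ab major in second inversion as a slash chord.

Second inversion of Ab major has the fifth (Eb) in the bass. As a slash chord: Abmaj/Eb.

Abmaj/Eb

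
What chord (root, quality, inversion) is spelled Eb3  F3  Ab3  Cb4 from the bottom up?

F half-diminished seventh, third inversion

The pitch classes Eb, F, Ab, Cb arrange in thirds as F–Ab–Cb–Eb: an F half-diminished seventh chord.
Eb is the seventh of F half-diminished seventh; seventh in the bass means third inversion (figured bass 4/2).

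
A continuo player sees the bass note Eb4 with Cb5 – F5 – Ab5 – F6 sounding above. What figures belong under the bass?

The notes Eb, Cb, F, Ab stack in thirds as F–Ab–Cb–Eb — an F half-diminished seventh chord. The bass Eb is the seventh, so this is third inversion: figured 4/2.

4/2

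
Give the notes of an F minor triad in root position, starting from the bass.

F, Ab, C

Spelling F minor: F–Ab–C. In root position the root is bass, giving F, Ab, C from the bottom.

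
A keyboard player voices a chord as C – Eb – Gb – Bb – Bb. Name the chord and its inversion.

Reducing to letter names: C, Eb, Gb, Bb. These stack in thirds as C–Eb–Gb–Bb — a C half-diminished seventh chord.
The lowest note is C, the root of the chord, so this is root position (figured bass 7).

C half-diminished seventh, root position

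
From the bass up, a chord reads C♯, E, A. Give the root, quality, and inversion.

The pitch classes C#, E, A arrange in thirds as A–C#–E: an A major triad.
With the third (C#) in the bass, the chord is in first inversion (figured bass 6).

A major, first inversion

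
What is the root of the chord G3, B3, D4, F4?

Reordering G, B, D, F into stacked thirds gives G–B–D–F; the bottom of that stack, G, is the root.

G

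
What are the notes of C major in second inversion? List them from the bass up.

G, C, E

The chord tones are C–E–G. With the fifth (G) lowest for second inversion: G, C, E.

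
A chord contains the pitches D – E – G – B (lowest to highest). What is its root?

E

D, E, G, B are the tones of an E minor seventh chord (E–G–B–D), making E the root.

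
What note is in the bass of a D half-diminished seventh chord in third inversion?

In third inversion the seventh is lowest. For D half-diminished seventh (D–F–Ab–C) that is C.

C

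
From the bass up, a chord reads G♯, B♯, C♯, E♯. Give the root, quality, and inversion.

Reducing to letter names: G#, B#, C#, E#. These stack in thirds as C#–E#–G#–B# — a C# major seventh chord.
With the fifth (G#) in the bass, the chord is in second inversion (figured bass 4/3).

C# major seventh, second inversion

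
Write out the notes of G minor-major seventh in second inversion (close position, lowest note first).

G minor-major seventh is G–Bb–D–F#. Second inversion puts the fifth (D) in the bass, with the remaining tones above: D, F#, G, Bb.

D, F#, G, Bb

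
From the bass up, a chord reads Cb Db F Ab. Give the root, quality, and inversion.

Db dominant seventh, third inversion

Reducing to letter names: Cb, Db, F, Ab. These stack in thirds as Db–F–Ab–Cb — a Db dominant seventh chord.
Cb is the seventh of Db dominant seventh; seventh in the bass means third inversion (figured bass 4/2).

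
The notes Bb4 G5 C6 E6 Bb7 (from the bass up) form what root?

Reordering Bb, G, C, E into stacked thirds gives C–E–G–Bb; the bottom of that stack, C, is the root.

C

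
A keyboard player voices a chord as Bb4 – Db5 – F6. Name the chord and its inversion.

Bb minor, root position

The pitch classes Bb, Db, F arrange in thirds as Bb–Db–F: a Bb minor triad.
Bb is the root of Bb minor; root in the bass means root position (figured bass 5/3).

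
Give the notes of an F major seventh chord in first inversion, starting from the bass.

A, C, E, F

Spelling F major seventh: F–A–C–E. In first inversion the third is bass, giving A, C, E, F from the bottom.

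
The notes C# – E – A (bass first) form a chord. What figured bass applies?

6

The notes C#, E, A stack in thirds as A–C#–E — an A major triad. The bass C# is the third, so this is first inversion: figured 6.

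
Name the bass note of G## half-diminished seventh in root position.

G##

In root position the root is lowest. For G## half-diminished seventh (G##–B#–D#–F##) that is G##.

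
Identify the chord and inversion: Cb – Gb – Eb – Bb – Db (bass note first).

Cb major ninth, root position

Reducing to letter names: Cb, Gb, Eb, Bb, Db. These stack in thirds as Cb–Eb–Gb–Bb–Db — a Cb major ninth chord.
With the root (Cb) in the bass, the chord is in root position.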